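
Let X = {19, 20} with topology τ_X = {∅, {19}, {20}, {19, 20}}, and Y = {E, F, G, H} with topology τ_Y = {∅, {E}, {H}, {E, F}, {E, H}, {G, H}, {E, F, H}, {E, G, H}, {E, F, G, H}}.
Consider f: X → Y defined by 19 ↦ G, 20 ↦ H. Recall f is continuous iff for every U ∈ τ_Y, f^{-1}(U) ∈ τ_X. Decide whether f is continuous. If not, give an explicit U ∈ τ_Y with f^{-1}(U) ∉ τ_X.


f IS continuous.

Compute f^{-1}(U) for each U ∈ τ_Y:
  U = ∅: f^{-1}(U) = ∅ ∈ τ_X ✓.
  U = {E}: f^{-1}(U) = ∅ ∈ τ_X ✓.
  U = {H}: f^{-1}(U) = {20} ∈ τ_X ✓.
  U = {E, F}: f^{-1}(U) = ∅ ∈ τ_X ✓.
  U = {E, H}: f^{-1}(U) = {20} ∈ τ_X ✓.
  U = {G, H}: f^{-1}(U) = {19, 20} ∈ τ_X ✓.
  U = {E, F, H}: f^{-1}(U) = {20} ∈ τ_X ✓.
  U = {E, G, H}: f^{-1}(U) = {19, 20} ∈ τ_X ✓.
  U = {E, F, G, H}: f^{-1}(U) = {19, 20} ∈ τ_X ✓.
Every preimage lies in τ_X, so f IS continuous.


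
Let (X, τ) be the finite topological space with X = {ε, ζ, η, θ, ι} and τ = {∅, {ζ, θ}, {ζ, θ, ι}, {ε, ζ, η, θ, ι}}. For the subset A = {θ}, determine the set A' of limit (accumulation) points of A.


A' = {ε, ζ, η, ι}

For each x ∈ X, list the open sets U ∈ τ with x ∈ U, then check whether U ∩ (A ∖ {x}) ≠ ∅ for every such U.
  x = ε: opens ∋ x are {ε, ζ, η, θ, ι}; each meets A ∖ {ε}, so x IS a limit point.
  x = ζ: opens ∋ x are {ζ, θ}, {ζ, θ, ι}, {ε, ζ, η, θ, ι}; each meets A ∖ {ζ}, so x IS a limit point.
  x = η: opens ∋ x are {ε, ζ, η, θ, ι}; each meets A ∖ {η}, so x IS a limit point.
  x = θ: open {ζ, θ} ∋ x has {ζ, θ} ∩ (A ∖ {θ}) = ∅, so x is NOT a limit point.
  x = ι: opens ∋ x are {ζ, θ, ι}, {ε, ζ, η, θ, ι}; each meets A ∖ {ι}, so x IS a limit point.
Collecting: A' = {ε, ζ, η, ι}.


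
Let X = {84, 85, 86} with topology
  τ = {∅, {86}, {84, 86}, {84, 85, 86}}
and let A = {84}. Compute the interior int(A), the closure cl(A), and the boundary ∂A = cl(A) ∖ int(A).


int(A) = ∅, cl(A) = {84, 85}, ∂A = {84, 85}.

Closed sets in (X, τ) are complements of opens:
  closed(X, τ) = {∅, {85}, {84, 85}, {84, 85, 86}}.
int(A) = ⋃ {U ∈ τ : U ⊆ A}. Opens contained in A: ∅.
Taking the union of these: int(A) = ∅.
cl(A) = ⋂ {C closed : A ⊆ C}. Closed sets containing A: {84, 85}, {84, 85, 86}.
Intersecting these: cl(A) = {84, 85}.
∂A = cl(A) ∖ int(A) = {84, 85} ∖ ∅ = {84, 85}.


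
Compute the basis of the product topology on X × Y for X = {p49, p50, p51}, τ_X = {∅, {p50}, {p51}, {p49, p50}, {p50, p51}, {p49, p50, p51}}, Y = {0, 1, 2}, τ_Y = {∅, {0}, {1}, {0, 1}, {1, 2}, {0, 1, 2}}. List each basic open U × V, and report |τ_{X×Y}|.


Basis B = {∅ × ∅, {p50} × {0}, {p50} × {1}, {p51} × {0}, {p51} × {1}, {p49, p50} × {0}, {p49, p50} × {1}, {p50} × {0, 1}, {p50, p51} × {0}, {p50} × {1, 2}, {p50, p51} × {1}, {p51} × {0, 1}, {p51} × {1, 2}, {p49, p50, p51} × {0}, {p49, p50, p51} × {1}, {p50} × {0, 1, 2}, {p51} × {0, 1, 2}, {p49, p50} × {0, 1}, {p49, p50} × {1, 2}, {p50, p51} × {0, 1}, {p50, p51} × {1, 2}, {p49, p50} × {0, 1, 2}, {p49, p50, p51} × {0, 1}, {p49, p50, p51} × {1, 2}, {p50, p51} × {0, 1, 2}, {p49, p50, p51} × {0, 1, 2}}; |τ_{X×Y}| = 108.

Enumerate products U × V with U ∈ τ_X, V ∈ τ_Y (deduplicated):
  ∅ × ∅ = {} (∅)
  {p50} × {0} = {(p50,0)}
  {p50} × {1} = {(p50,1)}
  {p51} × {0} = {(p51,0)}
  {p51} × {1} = {(p51,1)}
  {p49, p50} × {0} = {(p49,0), (p50,0)}
  {p49, p50} × {1} = {(p49,1), (p50,1)}
  {p50} × {0, 1} = {(p50,0), (p50,1)}
  {p50, p51} × {0} = {(p50,0), (p51,0)}
  {p50} × {1, 2} = {(p50,1), (p50,2)}
  {p50, p51} × {1} = {(p50,1), (p51,1)}
  {p51} × {0, 1} = {(p51,0), (p51,1)}
  {p51} × {1, 2} = {(p51,1), (p51,2)}
  {p49, p50, p51} × {0} = {(p49,0), (p50,0), (p51,0)}
  {p49, p50, p51} × {1} = {(p49,1), (p50,1), (p51,1)}
  {p50} × {0, 1, 2} = {(p50,0), (p50,1), (p50,2)}
  {p51} × {0, 1, 2} = {(p51,0), (p51,1), (p51,2)}
  {p49, p50} × {0, 1} = {(p49,0), (p49,1), (p50,0), (p50,1)}
  {p49, p50} × {1, 2} = {(p49,1), (p49,2), (p50,1), (p50,2)}
  {p50, p51} × {0, 1} = {(p50,0), (p50,1), (p51,0), (p51,1)}
  {p50, p51} × {1, 2} = {(p50,1), (p50,2), (p51,1), (p51,2)}
  {p49, p50} × {0, 1, 2} = {(p49,0), (p49,1), (p49,2), (p50,0), (p50,1), (p50,2)}
  {p49, p50, p51} × {0, 1} = {(p49,0), (p49,1), (p50,0), (p50,1), (p51,0), (p51,1)}
  {p49, p50, p51} × {1, 2} = {(p49,1), (p49,2), (p50,1), (p50,2), (p51,1), (p51,2)}
  {p50, p51} × {0, 1, 2} = {(p50,0), (p50,1), (p50,2), (p51,0), (p51,1), (p51,2)}
  {p49, p50, p51} × {0, 1, 2} = {(p49,0), (p49,1), (p49,2), (p50,0), (p50,1), (p50,2), (p51,0), (p51,1), (p51,2)}
These 26 distinct sets form the basis B.
Close under arbitrary unions to get τ_{X×Y}; counting gives |τ_{X×Y}| = 108.


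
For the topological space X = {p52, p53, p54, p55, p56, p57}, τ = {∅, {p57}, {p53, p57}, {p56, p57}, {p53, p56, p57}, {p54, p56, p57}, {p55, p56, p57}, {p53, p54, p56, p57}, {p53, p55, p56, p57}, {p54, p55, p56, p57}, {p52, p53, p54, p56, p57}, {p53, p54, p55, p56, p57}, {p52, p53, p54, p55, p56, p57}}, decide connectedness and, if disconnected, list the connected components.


(X, τ) is connected.

Find clopen sets (U ∈ τ with X ∖ U ∈ τ):
  U = ∅, X ∖ U = {p52, p53, p54, p55, p56, p57} — both open, so U is clopen.
  U = {p52, p53, p54, p55, p56, p57}, X ∖ U = ∅ — both open, so U is clopen.
Only trivial clopens (∅ and X) exist, so (X, τ) is connected.
Compute connected components by grouping points that agree on all clopens:
  component: {p52, p53, p54, p55, p56, p57}


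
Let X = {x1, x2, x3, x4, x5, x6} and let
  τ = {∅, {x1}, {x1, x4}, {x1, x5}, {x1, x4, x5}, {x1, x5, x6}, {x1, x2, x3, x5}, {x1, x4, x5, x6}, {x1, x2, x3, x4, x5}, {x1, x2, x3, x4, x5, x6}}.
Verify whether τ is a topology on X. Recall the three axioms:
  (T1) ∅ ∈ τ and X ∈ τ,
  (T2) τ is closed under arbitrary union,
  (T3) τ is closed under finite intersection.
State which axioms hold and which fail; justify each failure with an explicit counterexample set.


τ is NOT a topology on X.

Axiom (T1): ∅ ∈ τ? Yes; X ∈ τ? Yes.
Axiom (T2/T3): check pairwise unions and intersections of members of τ.
Counterexample for (T2): {x1, x5, x6} ∪ {x1, x2, x3, x5} = {x1, x2, x3, x5, x6} ∉ τ. Therefore τ is NOT a topology.


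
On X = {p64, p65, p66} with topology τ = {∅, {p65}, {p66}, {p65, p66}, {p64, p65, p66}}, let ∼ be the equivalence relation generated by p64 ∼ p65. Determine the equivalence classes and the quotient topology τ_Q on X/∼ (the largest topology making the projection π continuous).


X/∼ = {[p64=p65], [p66]}; |τ_Q| = 3.

Equivalence classes: [p64=p65], [p66].
Quotient map π: X → X/∼ sends p64 ↦ [p64=p65], p65 ↦ [p64=p65], p66 ↦ [p66].
For each subset V ⊆ X/∼, compute π^{-1}(V) ⊆ X and check whether π^{-1}(V) ∈ τ. V is open in τ_Q iff π^{-1}(V) ∈ τ.
  V = {}: π^{-1}(V) = ∅ ∈ τ ✓.
  V = {[p64=p65]}: π^{-1}(V) = {p64, p65} ∉ τ ✗.
  V = {[p66]}: π^{-1}(V) = {p66} ∈ τ ✓.
  V = {[p64=p65], [p66]}: π^{-1}(V) = {p64, p65, p66} ∈ τ ✓.
Open sets in the quotient: τ_Q = {{}, {[p66]}, {[p64=p65], [p66]}} (3 elements).


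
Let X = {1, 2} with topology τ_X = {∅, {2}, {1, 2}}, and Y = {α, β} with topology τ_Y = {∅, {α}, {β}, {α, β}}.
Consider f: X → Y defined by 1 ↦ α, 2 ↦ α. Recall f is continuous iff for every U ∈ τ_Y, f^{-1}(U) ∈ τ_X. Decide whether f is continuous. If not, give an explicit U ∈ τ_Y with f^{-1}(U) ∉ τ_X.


f IS continuous.

Compute f^{-1}(U) for each U ∈ τ_Y:
  U = ∅: f^{-1}(U) = ∅ ∈ τ_X ✓.
  U = {α}: f^{-1}(U) = {1, 2} ∈ τ_X ✓.
  U = {β}: f^{-1}(U) = ∅ ∈ τ_X ✓.
  U = {α, β}: f^{-1}(U) = {1, 2} ∈ τ_X ✓.
Every preimage lies in τ_X, so f IS continuous.


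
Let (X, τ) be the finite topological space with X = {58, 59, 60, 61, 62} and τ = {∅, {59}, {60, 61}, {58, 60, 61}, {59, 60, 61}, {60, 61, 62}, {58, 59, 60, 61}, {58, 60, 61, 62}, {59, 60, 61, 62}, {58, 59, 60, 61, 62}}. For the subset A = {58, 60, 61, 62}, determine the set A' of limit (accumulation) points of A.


A' = {58, 60, 61, 62}

For each x ∈ X, list the open sets U ∈ τ with x ∈ U, then check whether U ∩ (A ∖ {x}) ≠ ∅ for every such U.
  x = 58: opens ∋ x are {58, 60, 61}, {58, 59, 60, 61}, {58, 60, 61, 62}, {58, 59, 60, 61, 62}; each meets A ∖ {58}, so x IS a limit point.
  x = 59: open {59} ∋ x has {59} ∩ (A ∖ {59}) = ∅, so x is NOT a limit point.
  x = 60: opens ∋ x are {60, 61}, {58, 60, 61}, {59, 60, 61}, {60, 61, 62}, {58, 59, 60, 61}, {58, 60, 61, 62}, {59, 60, 61, 62}, {58, 59, 60, 61, 62}; each meets A ∖ {60}, so x IS a limit point.
  x = 61: opens ∋ x are {60, 61}, {58, 60, 61}, {59, 60, 61}, {60, 61, 62}, {58, 59, 60, 61}, {58, 60, 61, 62}, {59, 60, 61, 62}, {58, 59, 60, 61, 62}; each meets A ∖ {61}, so x IS a limit point.
  x = 62: opens ∋ x are {60, 61, 62}, {58, 60, 61, 62}, {59, 60, 61, 62}, {58, 59, 60, 61, 62}; each meets A ∖ {62}, so x IS a limit point.
Collecting: A' = {58, 60, 61, 62}.


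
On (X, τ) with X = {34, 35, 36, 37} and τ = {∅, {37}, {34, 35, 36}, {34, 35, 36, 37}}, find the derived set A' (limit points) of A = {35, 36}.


A' = {34, 35, 36}

For each x ∈ X, list the open sets U ∈ τ with x ∈ U, then check whether U ∩ (A ∖ {x}) ≠ ∅ for every such U.
  x = 34: opens ∋ x are {34, 35, 36}, {34, 35, 36, 37}; each meets A ∖ {34}, so x IS a limit point.
  x = 35: opens ∋ x are {34, 35, 36}, {34, 35, 36, 37}; each meets A ∖ {35}, so x IS a limit point.
  x = 36: opens ∋ x are {34, 35, 36}, {34, 35, 36, 37}; each meets A ∖ {36}, so x IS a limit point.
  x = 37: open {37} ∋ x has {37} ∩ (A ∖ {37}) = ∅, so x is NOT a limit point.
Collecting: A' = {34, 35, 36}.


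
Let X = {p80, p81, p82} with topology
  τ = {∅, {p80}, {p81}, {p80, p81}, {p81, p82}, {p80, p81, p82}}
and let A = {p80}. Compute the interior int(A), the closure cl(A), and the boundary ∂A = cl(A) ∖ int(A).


int(A) = {p80}, cl(A) = {p80}, ∂A = ∅.

Closed sets in (X, τ) are complements of opens:
  closed(X, τ) = {∅, {p80}, {p82}, {p80, p82}, {p81, p82}, {p80, p81, p82}}.
int(A) = ⋃ {U ∈ τ : U ⊆ A}. Opens contained in A: ∅, {p80}.
Taking the union of these: int(A) = {p80}.
cl(A) = ⋂ {C closed : A ⊆ C}. Closed sets containing A: {p80}, {p80, p82}, {p80, p81, p82}.
Intersecting these: cl(A) = {p80}.
∂A = cl(A) ∖ int(A) = {p80} ∖ {p80} = ∅.


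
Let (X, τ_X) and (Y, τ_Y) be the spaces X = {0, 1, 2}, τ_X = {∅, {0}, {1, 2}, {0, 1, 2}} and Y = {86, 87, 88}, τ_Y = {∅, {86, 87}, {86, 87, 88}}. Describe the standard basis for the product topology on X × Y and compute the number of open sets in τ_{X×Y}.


Basis B = {∅ × ∅, {0} × {86, 87}, {0} × {86, 87, 88}, {1, 2} × {86, 87}, {0, 1, 2} × {86, 87}, {1, 2} × {86, 87, 88}, {0, 1, 2} × {86, 87, 88}}; |τ_{X×Y}| = 9.

Enumerate products U × V with U ∈ τ_X, V ∈ τ_Y (deduplicated):
  ∅ × ∅ = {} (∅)
  {0} × {86, 87} = {(0,86), (0,87)}
  {0} × {86, 87, 88} = {(0,86), (0,87), (0,88)}
  {1, 2} × {86, 87} = {(1,86), (1,87), (2,86), (2,87)}
  {0, 1, 2} × {86, 87} = {(0,86), (0,87), (1,86), (1,87), (2,86), (2,87)}
  {1, 2} × {86, 87, 88} = {(1,86), (1,87), (1,88), (2,86), (2,87), (2,88)}
  {0, 1, 2} × {86, 87, 88} = {(0,86), (0,87), (0,88), (1,86), (1,87), (1,88), (2,86), (2,87), (2,88)}
These 7 distinct sets form the basis B.
Close under arbitrary unions to get τ_{X×Y}; counting gives |τ_{X×Y}| = 9.


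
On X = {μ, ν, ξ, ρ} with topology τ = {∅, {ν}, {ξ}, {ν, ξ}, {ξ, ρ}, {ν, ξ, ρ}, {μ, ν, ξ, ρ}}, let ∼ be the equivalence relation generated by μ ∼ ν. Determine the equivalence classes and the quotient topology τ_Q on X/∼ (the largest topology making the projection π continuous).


X/∼ = {[μ=ν], [ξ], [ρ]}; |τ_Q| = 4.

Equivalence classes: [μ=ν], [ξ], [ρ].
Quotient map π: X → X/∼ sends μ ↦ [μ=ν], ν ↦ [μ=ν], ξ ↦ [ξ], ρ ↦ [ρ].
For each subset V ⊆ X/∼, compute π^{-1}(V) ⊆ X and check whether π^{-1}(V) ∈ τ. V is open in τ_Q iff π^{-1}(V) ∈ τ.
  V = {}: π^{-1}(V) = ∅ ∈ τ ✓.
  V = {[μ=ν]}: π^{-1}(V) = {μ, ν} ∉ τ ✗.
  V = {[ξ]}: π^{-1}(V) = {ξ} ∈ τ ✓.
  V = {[μ=ν], [ξ]}: π^{-1}(V) = {μ, ν, ξ} ∉ τ ✗.
  V = {[ρ]}: π^{-1}(V) = {ρ} ∉ τ ✗.
  V = {[μ=ν], [ρ]}: π^{-1}(V) = {μ, ν, ρ} ∉ τ ✗.
  V = {[ξ], [ρ]}: π^{-1}(V) = {ξ, ρ} ∈ τ ✓.
  V = {[μ=ν], [ξ], [ρ]}: π^{-1}(V) = {μ, ν, ξ, ρ} ∈ τ ✓.
Open sets in the quotient: τ_Q = {{}, {[ξ]}, {[ξ], [ρ]}, {[μ=ν], [ξ], [ρ]}} (4 elements).


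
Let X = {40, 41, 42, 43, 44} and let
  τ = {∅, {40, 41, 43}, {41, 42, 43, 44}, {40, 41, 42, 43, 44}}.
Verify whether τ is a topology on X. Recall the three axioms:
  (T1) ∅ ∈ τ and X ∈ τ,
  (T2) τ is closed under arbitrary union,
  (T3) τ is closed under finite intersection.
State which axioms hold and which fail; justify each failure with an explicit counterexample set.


τ is NOT a topology on X.

Axiom (T1): ∅ ∈ τ? Yes; X ∈ τ? Yes.
Axiom (T2/T3): check pairwise unions and intersections of members of τ.
Counterexample for (T3): {40, 41, 43} ∩ {41, 42, 43, 44} = {41, 43} ∉ τ. Therefore τ is NOT a topology.


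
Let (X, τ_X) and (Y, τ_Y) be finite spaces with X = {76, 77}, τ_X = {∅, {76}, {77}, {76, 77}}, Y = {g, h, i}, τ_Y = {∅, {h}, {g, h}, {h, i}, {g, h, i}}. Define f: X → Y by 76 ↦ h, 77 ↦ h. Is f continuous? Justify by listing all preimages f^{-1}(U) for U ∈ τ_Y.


f IS continuous.

Compute f^{-1}(U) for each U ∈ τ_Y:
  U = ∅: f^{-1}(U) = ∅ ∈ τ_X ✓.
  U = {h}: f^{-1}(U) = {76, 77} ∈ τ_X ✓.
  U = {g, h}: f^{-1}(U) = {76, 77} ∈ τ_X ✓.
  U = {h, i}: f^{-1}(U) = {76, 77} ∈ τ_X ✓.
  U = {g, h, i}: f^{-1}(U) = {76, 77} ∈ τ_X ✓.
Every preimage lies in τ_X, so f IS continuous.


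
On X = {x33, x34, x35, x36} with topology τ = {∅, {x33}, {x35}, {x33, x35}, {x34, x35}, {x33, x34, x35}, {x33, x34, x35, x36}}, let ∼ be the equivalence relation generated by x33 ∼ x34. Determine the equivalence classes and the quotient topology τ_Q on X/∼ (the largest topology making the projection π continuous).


X/∼ = {[x33=x34], [x35], [x36]}; |τ_Q| = 4.

Equivalence classes: [x33=x34], [x35], [x36].
Quotient map π: X → X/∼ sends x33 ↦ [x33=x34], x34 ↦ [x33=x34], x35 ↦ [x35], x36 ↦ [x36].
For each subset V ⊆ X/∼, compute π^{-1}(V) ⊆ X and check whether π^{-1}(V) ∈ τ. V is open in τ_Q iff π^{-1}(V) ∈ τ.
  V = {}: π^{-1}(V) = ∅ ∈ τ ✓.
  V = {[x33=x34]}: π^{-1}(V) = {x33, x34} ∉ τ ✗.
  V = {[x35]}: π^{-1}(V) = {x35} ∈ τ ✓.
  V = {[x33=x34], [x35]}: π^{-1}(V) = {x33, x34, x35} ∈ τ ✓.
  V = {[x36]}: π^{-1}(V) = {x36} ∉ τ ✗.
  V = {[x33=x34], [x36]}: π^{-1}(V) = {x33, x34, x36} ∉ τ ✗.
  V = {[x35], [x36]}: π^{-1}(V) = {x35, x36} ∉ τ ✗.
  V = {[x33=x34], [x35], [x36]}: π^{-1}(V) = {x33, x34, x35, x36} ∈ τ ✓.
Open sets in the quotient: τ_Q = {{}, {[x35]}, {[x33=x34], [x35]}, {[x33=x34], [x35], [x36]}} (4 elements).


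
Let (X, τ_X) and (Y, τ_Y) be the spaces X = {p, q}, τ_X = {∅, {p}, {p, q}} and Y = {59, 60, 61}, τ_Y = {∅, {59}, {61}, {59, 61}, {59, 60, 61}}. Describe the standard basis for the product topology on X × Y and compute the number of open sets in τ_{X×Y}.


Basis B = {∅ × ∅, {p} × {59}, {p} × {61}, {p} × {59, 61}, {p, q} × {59}, {p, q} × {61}, {p} × {59, 60, 61}, {p, q} × {59, 61}, {p, q} × {59, 60, 61}}; |τ_{X×Y}| = 14.

Enumerate products U × V with U ∈ τ_X, V ∈ τ_Y (deduplicated):
  ∅ × ∅ = {} (∅)
  {p} × {59} = {(p,59)}
  {p} × {61} = {(p,61)}
  {p} × {59, 61} = {(p,59), (p,61)}
  {p, q} × {59} = {(p,59), (q,59)}
  {p, q} × {61} = {(p,61), (q,61)}
  {p} × {59, 60, 61} = {(p,59), (p,60), (p,61)}
  {p, q} × {59, 61} = {(p,59), (p,61), (q,59), (q,61)}
  {p, q} × {59, 60, 61} = {(p,59), (p,60), (p,61), (q,59), (q,60), (q,61)}
These 9 distinct sets form the basis B.
Close under arbitrary unions to get τ_{X×Y}; counting gives |τ_{X×Y}| = 14.


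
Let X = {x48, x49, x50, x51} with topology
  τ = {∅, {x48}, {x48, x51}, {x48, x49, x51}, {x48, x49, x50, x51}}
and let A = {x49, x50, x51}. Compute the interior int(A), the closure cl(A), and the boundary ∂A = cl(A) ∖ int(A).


int(A) = ∅, cl(A) = {x49, x50, x51}, ∂A = {x49, x50, x51}.

Closed sets in (X, τ) are complements of opens:
  closed(X, τ) = {∅, {x50}, {x49, x50}, {x49, x50, x51}, {x48, x49, x50, x51}}.
int(A) = ⋃ {U ∈ τ : U ⊆ A}. Opens contained in A: ∅.
Taking the union of these: int(A) = ∅.
cl(A) = ⋂ {C closed : A ⊆ C}. Closed sets containing A: {x49, x50, x51}, {x48, x49, x50, x51}.
Intersecting these: cl(A) = {x49, x50, x51}.
∂A = cl(A) ∖ int(A) = {x49, x50, x51} ∖ ∅ = {x49, x50, x51}.


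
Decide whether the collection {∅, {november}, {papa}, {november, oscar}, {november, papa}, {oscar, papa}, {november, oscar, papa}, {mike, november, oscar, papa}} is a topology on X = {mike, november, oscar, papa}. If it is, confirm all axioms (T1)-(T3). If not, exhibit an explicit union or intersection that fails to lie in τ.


τ is NOT a topology on X.

Axiom (T1): ∅ ∈ τ? Yes; X ∈ τ? Yes.
Axiom (T2/T3): check pairwise unions and intersections of members of τ.
Counterexample for (T3): {november, oscar} ∩ {oscar, papa} = {oscar} ∉ τ. Therefore τ is NOT a topology.


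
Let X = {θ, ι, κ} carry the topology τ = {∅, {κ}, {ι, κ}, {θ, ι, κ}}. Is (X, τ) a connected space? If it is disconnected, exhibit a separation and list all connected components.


(X, τ) is connected.

Find clopen sets (U ∈ τ with X ∖ U ∈ τ):
  U = ∅, X ∖ U = {θ, ι, κ} — both open, so U is clopen.
  U = {θ, ι, κ}, X ∖ U = ∅ — both open, so U is clopen.
Only trivial clopens (∅ and X) exist, so (X, τ) is connected.
Compute connected components by grouping points that agree on all clopens:
  component: {θ, ι, κ}


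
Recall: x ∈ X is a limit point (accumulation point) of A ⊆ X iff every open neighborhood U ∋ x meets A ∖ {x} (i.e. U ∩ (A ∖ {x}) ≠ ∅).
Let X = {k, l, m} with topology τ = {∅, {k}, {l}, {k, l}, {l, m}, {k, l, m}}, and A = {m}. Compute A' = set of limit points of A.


A' = ∅

For each x ∈ X, list the open sets U ∈ τ with x ∈ U, then check whether U ∩ (A ∖ {x}) ≠ ∅ for every such U.
  x = k: open {k} ∋ x has {k} ∩ (A ∖ {k}) = ∅, so x is NOT a limit point.
  x = l: open {l} ∋ x has {l} ∩ (A ∖ {l}) = ∅, so x is NOT a limit point.
  x = m: open {l, m} ∋ x has {l, m} ∩ (A ∖ {m}) = ∅, so x is NOT a limit point.
Collecting: A' = ∅.


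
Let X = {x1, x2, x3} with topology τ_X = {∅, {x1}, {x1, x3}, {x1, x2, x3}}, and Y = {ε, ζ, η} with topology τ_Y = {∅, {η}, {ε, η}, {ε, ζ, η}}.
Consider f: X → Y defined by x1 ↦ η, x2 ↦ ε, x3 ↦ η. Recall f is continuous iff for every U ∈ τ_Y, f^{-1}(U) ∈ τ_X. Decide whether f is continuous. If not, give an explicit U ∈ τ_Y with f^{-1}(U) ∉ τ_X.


f IS continuous.

Compute f^{-1}(U) for each U ∈ τ_Y:
  U = ∅: f^{-1}(U) = ∅ ∈ τ_X ✓.
  U = {η}: f^{-1}(U) = {x1, x3} ∈ τ_X ✓.
  U = {ε, η}: f^{-1}(U) = {x1, x2, x3} ∈ τ_X ✓.
  U = {ε, ζ, η}: f^{-1}(U) = {x1, x2, x3} ∈ τ_X ✓.
Every preimage lies in τ_X, so f IS continuous.


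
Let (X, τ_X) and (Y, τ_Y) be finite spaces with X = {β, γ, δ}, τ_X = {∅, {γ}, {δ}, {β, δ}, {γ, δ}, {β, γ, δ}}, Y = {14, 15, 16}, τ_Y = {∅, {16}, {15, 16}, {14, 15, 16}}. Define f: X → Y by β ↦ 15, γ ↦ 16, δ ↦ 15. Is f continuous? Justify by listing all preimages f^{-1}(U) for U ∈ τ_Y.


f IS continuous.

Compute f^{-1}(U) for each U ∈ τ_Y:
  U = ∅: f^{-1}(U) = ∅ ∈ τ_X ✓.
  U = {16}: f^{-1}(U) = {γ} ∈ τ_X ✓.
  U = {15, 16}: f^{-1}(U) = {β, γ, δ} ∈ τ_X ✓.
  U = {14, 15, 16}: f^{-1}(U) = {β, γ, δ} ∈ τ_X ✓.
Every preimage lies in τ_X, so f IS continuous.


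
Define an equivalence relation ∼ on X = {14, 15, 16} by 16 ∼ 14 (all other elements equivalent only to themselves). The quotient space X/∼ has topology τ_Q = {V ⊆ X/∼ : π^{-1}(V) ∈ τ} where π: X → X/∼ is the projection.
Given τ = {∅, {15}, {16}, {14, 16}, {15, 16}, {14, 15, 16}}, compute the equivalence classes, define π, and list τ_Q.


X/∼ = {[14=16], [15]}; |τ_Q| = 4.

Equivalence classes: [14=16], [15].
Quotient map π: X → X/∼ sends 14 ↦ [14=16], 15 ↦ [15], 16 ↦ [14=16].
For each subset V ⊆ X/∼, compute π^{-1}(V) ⊆ X and check whether π^{-1}(V) ∈ τ. V is open in τ_Q iff π^{-1}(V) ∈ τ.
  V = {}: π^{-1}(V) = ∅ ∈ τ ✓.
  V = {[14=16]}: π^{-1}(V) = {14, 16} ∈ τ ✓.
  V = {[15]}: π^{-1}(V) = {15} ∈ τ ✓.
  V = {[14=16], [15]}: π^{-1}(V) = {14, 15, 16} ∈ τ ✓.
Open sets in the quotient: τ_Q = {{}, {[14=16]}, {[15]}, {[14=16], [15]}} (4 elements).


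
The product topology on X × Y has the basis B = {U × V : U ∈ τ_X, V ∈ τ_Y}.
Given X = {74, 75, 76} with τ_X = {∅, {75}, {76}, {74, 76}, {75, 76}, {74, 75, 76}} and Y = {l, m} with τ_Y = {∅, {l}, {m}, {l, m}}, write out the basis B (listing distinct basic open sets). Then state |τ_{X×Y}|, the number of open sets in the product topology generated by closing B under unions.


Basis B = {∅ × ∅, {75} × {l}, {75} × {m}, {76} × {l}, {76} × {m}, {74, 76} × {l}, {74, 76} × {m}, {75} × {l, m}, {75, 76} × {l}, {75, 76} × {m}, {76} × {l, m}, {74, 75, 76} × {l}, {74, 75, 76} × {m}, {74, 76} × {l, m}, {75, 76} × {l, m}, {74, 75, 76} × {l, m}}; |τ_{X×Y}| = 36.

Enumerate products U × V with U ∈ τ_X, V ∈ τ_Y (deduplicated):
  ∅ × ∅ = {} (∅)
  {75} × {l} = {(75,l)}
  {75} × {m} = {(75,m)}
  {76} × {l} = {(76,l)}
  {76} × {m} = {(76,m)}
  {74, 76} × {l} = {(74,l), (76,l)}
  {74, 76} × {m} = {(74,m), (76,m)}
  {75} × {l, m} = {(75,l), (75,m)}
  {75, 76} × {l} = {(75,l), (76,l)}
  {75, 76} × {m} = {(75,m), (76,m)}
  {76} × {l, m} = {(76,l), (76,m)}
  {74, 75, 76} × {l} = {(74,l), (75,l), (76,l)}
  {74, 75, 76} × {m} = {(74,m), (75,m), (76,m)}
  {74, 76} × {l, m} = {(74,l), (74,m), (76,l), (76,m)}
  {75, 76} × {l, m} = {(75,l), (75,m), (76,l), (76,m)}
  {74, 75, 76} × {l, m} = {(74,l), (74,m), (75,l), (75,m), (76,l), (76,m)}
These 16 distinct sets form the basis B.
Close under arbitrary unions to get τ_{X×Y}; counting gives |τ_{X×Y}| = 36.


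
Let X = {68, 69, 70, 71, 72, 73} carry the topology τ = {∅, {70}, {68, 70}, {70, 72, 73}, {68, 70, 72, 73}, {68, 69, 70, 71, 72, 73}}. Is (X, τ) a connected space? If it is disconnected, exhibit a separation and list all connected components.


(X, τ) is connected.

Find clopen sets (U ∈ τ with X ∖ U ∈ τ):
  U = ∅, X ∖ U = {68, 69, 70, 71, 72, 73} — both open, so U is clopen.
  U = {68, 69, 70, 71, 72, 73}, X ∖ U = ∅ — both open, so U is clopen.
Only trivial clopens (∅ and X) exist, so (X, τ) is connected.
Compute connected components by grouping points that agree on all clopens:
  component: {68, 69, 70, 71, 72, 73}


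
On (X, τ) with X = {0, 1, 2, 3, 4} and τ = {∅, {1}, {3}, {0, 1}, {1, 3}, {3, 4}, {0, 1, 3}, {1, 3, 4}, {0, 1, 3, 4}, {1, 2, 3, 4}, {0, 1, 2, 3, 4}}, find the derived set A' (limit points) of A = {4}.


A' = {2}

For each x ∈ X, list the open sets U ∈ τ with x ∈ U, then check whether U ∩ (A ∖ {x}) ≠ ∅ for every such U.
  x = 0: open {0, 1} ∋ x has {0, 1} ∩ (A ∖ {0}) = ∅, so x is NOT a limit point.
  x = 1: open {1} ∋ x has {1} ∩ (A ∖ {1}) = ∅, so x is NOT a limit point.
  x = 2: opens ∋ x are {1, 2, 3, 4}, {0, 1, 2, 3, 4}; each meets A ∖ {2}, so x IS a limit point.
  x = 3: open {3} ∋ x has {3} ∩ (A ∖ {3}) = ∅, so x is NOT a limit point.
  x = 4: open {3, 4} ∋ x has {3, 4} ∩ (A ∖ {4}) = ∅, so x is NOT a limit point.
Collecting: A' = {2}.


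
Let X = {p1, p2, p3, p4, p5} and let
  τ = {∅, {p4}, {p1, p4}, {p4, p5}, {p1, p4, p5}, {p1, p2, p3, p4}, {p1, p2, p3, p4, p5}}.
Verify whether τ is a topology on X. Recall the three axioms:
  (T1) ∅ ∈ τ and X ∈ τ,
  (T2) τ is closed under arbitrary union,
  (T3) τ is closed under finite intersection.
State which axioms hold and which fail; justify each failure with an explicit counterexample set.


τ IS a topology on X.

Axiom (T1): ∅ ∈ τ? Yes; X ∈ τ? Yes.
Axiom (T2/T3): check pairwise unions and intersections of members of τ.
All pairwise intersections and unions checked — each lies in τ. Therefore τ satisfies (T1), (T2), (T3): it IS a topology on X.


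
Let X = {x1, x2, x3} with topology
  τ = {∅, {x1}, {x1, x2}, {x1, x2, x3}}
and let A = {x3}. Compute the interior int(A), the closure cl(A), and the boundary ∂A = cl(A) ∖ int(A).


int(A) = ∅, cl(A) = {x3}, ∂A = {x3}.

Closed sets in (X, τ) are complements of opens:
  closed(X, τ) = {∅, {x3}, {x2, x3}, {x1, x2, x3}}.
int(A) = ⋃ {U ∈ τ : U ⊆ A}. Opens contained in A: ∅.
Taking the union of these: int(A) = ∅.
cl(A) = ⋂ {C closed : A ⊆ C}. Closed sets containing A: {x3}, {x2, x3}, {x1, x2, x3}.
Intersecting these: cl(A) = {x3}.
∂A = cl(A) ∖ int(A) = {x3} ∖ ∅ = {x3}.


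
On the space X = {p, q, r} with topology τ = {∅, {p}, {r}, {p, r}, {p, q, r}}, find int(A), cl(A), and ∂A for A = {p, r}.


int(A) = {p, r}, cl(A) = {p, q, r}, ∂A = {q}.

Closed sets in (X, τ) are complements of opens:
  closed(X, τ) = {∅, {q}, {p, q}, {q, r}, {p, q, r}}.
int(A) = ⋃ {U ∈ τ : U ⊆ A}. Opens contained in A: ∅, {p}, {r}, {p, r}.
Taking the union of these: int(A) = {p, r}.
cl(A) = ⋂ {C closed : A ⊆ C}. Closed sets containing A: {p, q, r}.
Intersecting these: cl(A) = {p, q, r}.
∂A = cl(A) ∖ int(A) = {p, q, r} ∖ {p, r} = {q}.


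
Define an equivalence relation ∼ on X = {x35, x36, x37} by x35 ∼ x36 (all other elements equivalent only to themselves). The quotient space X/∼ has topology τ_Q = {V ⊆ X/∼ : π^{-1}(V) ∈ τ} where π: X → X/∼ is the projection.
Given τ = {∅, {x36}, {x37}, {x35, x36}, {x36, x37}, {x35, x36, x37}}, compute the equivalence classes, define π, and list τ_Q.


X/∼ = {[x35=x36], [x37]}; |τ_Q| = 4.

Equivalence classes: [x35=x36], [x37].
Quotient map π: X → X/∼ sends x35 ↦ [x35=x36], x36 ↦ [x35=x36], x37 ↦ [x37].
For each subset V ⊆ X/∼, compute π^{-1}(V) ⊆ X and check whether π^{-1}(V) ∈ τ. V is open in τ_Q iff π^{-1}(V) ∈ τ.
  V = {}: π^{-1}(V) = ∅ ∈ τ ✓.
  V = {[x35=x36]}: π^{-1}(V) = {x35, x36} ∈ τ ✓.
  V = {[x37]}: π^{-1}(V) = {x37} ∈ τ ✓.
  V = {[x35=x36], [x37]}: π^{-1}(V) = {x35, x36, x37} ∈ τ ✓.
Open sets in the quotient: τ_Q = {{}, {[x35=x36]}, {[x37]}, {[x35=x36], [x37]}} (4 elements).


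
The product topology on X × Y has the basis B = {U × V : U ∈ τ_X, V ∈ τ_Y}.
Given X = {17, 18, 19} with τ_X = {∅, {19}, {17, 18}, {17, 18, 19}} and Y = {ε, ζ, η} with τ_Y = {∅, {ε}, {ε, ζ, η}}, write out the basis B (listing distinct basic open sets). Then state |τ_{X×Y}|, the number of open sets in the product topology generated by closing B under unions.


Basis B = {∅ × ∅, {19} × {ε}, {17, 18} × {ε}, {17, 18, 19} × {ε}, {19} × {ε, ζ, η}, {17, 18} × {ε, ζ, η}, {17, 18, 19} × {ε, ζ, η}}; |τ_{X×Y}| = 9.

Enumerate products U × V with U ∈ τ_X, V ∈ τ_Y (deduplicated):
  ∅ × ∅ = {} (∅)
  {19} × {ε} = {(19,ε)}
  {17, 18} × {ε} = {(17,ε), (18,ε)}
  {17, 18, 19} × {ε} = {(17,ε), (18,ε), (19,ε)}
  {19} × {ε, ζ, η} = {(19,ε), (19,ζ), (19,η)}
  {17, 18} × {ε, ζ, η} = {(17,ε), (17,ζ), (17,η), (18,ε), (18,ζ), (18,η)}
  {17, 18, 19} × {ε, ζ, η} = {(17,ε), (17,ζ), (17,η), (18,ε), (18,ζ), (18,η), (19,ε), (19,ζ), (19,η)}
These 7 distinct sets form the basis B.
Close under arbitrary unions to get τ_{X×Y}; counting gives |τ_{X×Y}| = 9.


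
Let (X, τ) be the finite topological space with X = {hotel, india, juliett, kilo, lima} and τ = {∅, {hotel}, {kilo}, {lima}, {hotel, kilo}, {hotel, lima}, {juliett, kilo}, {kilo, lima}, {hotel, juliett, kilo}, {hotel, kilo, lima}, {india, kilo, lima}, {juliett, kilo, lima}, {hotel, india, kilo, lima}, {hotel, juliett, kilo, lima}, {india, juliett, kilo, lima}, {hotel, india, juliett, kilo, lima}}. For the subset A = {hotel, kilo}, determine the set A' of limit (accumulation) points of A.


A' = {india, juliett}

For each x ∈ X, list the open sets U ∈ τ with x ∈ U, then check whether U ∩ (A ∖ {x}) ≠ ∅ for every such U.
  x = hotel: open {hotel} ∋ x has {hotel} ∩ (A ∖ {hotel}) = ∅, so x is NOT a limit point.
  x = india: opens ∋ x are {india, kilo, lima}, {hotel, india, kilo, lima}, {india, juliett, kilo, lima}, {hotel, india, juliett, kilo, lima}; each meets A ∖ {india}, so x IS a limit point.
  x = juliett: opens ∋ x are {juliett, kilo}, {hotel, juliett, kilo}, {juliett, kilo, lima}, {hotel, juliett, kilo, lima}, {india, juliett, kilo, lima}, {hotel, india, juliett, kilo, lima}; each meets A ∖ {juliett}, so x IS a limit point.
  x = kilo: open {kilo} ∋ x has {kilo} ∩ (A ∖ {kilo}) = ∅, so x is NOT a limit point.
  x = lima: open {lima} ∋ x has {lima} ∩ (A ∖ {lima}) = ∅, so x is NOT a limit point.
Collecting: A' = {india, juliett}.


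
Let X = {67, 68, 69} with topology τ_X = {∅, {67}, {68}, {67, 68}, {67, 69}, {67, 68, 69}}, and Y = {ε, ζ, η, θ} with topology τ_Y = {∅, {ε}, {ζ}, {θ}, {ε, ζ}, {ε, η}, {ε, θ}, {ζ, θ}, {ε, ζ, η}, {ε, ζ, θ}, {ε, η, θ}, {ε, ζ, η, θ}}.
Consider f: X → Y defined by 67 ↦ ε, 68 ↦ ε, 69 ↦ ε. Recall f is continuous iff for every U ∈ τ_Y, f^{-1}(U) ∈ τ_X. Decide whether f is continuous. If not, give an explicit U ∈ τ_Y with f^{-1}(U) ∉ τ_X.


f IS continuous.

Compute f^{-1}(U) for each U ∈ τ_Y:
  U = ∅: f^{-1}(U) = ∅ ∈ τ_X ✓.
  U = {ε}: f^{-1}(U) = {67, 68, 69} ∈ τ_X ✓.
  U = {ζ}: f^{-1}(U) = ∅ ∈ τ_X ✓.
  U = {θ}: f^{-1}(U) = ∅ ∈ τ_X ✓.
  U = {ε, ζ}: f^{-1}(U) = {67, 68, 69} ∈ τ_X ✓.
  U = {ε, η}: f^{-1}(U) = {67, 68, 69} ∈ τ_X ✓.
  U = {ε, θ}: f^{-1}(U) = {67, 68, 69} ∈ τ_X ✓.
  U = {ζ, θ}: f^{-1}(U) = ∅ ∈ τ_X ✓.
  U = {ε, ζ, η}: f^{-1}(U) = {67, 68, 69} ∈ τ_X ✓.
  U = {ε, ζ, θ}: f^{-1}(U) = {67, 68, 69} ∈ τ_X ✓.
  U = {ε, η, θ}: f^{-1}(U) = {67, 68, 69} ∈ τ_X ✓.
  U = {ε, ζ, η, θ}: f^{-1}(U) = {67, 68, 69} ∈ τ_X ✓.
Every preimage lies in τ_X, so f IS continuous.


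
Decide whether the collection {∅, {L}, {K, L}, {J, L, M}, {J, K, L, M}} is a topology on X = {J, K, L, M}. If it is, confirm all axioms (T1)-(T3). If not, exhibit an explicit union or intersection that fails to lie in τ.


τ IS a topology on X.

Axiom (T1): ∅ ∈ τ? Yes; X ∈ τ? Yes.
Axiom (T2/T3): check pairwise unions and intersections of members of τ.
All pairwise intersections and unions checked — each lies in τ. Therefore τ satisfies (T1), (T2), (T3): it IS a topology on X.


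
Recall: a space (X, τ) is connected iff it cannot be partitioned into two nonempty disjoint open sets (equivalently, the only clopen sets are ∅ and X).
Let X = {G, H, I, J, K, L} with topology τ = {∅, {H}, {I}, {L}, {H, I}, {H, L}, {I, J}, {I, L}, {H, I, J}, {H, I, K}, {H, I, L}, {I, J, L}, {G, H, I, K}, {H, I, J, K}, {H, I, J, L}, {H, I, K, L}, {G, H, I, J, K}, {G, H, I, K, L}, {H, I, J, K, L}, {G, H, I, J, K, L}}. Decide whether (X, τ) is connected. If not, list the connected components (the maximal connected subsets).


(X, τ) is disconnected; components = [{L}, {G, H, I, J, K}].

Find clopen sets (U ∈ τ with X ∖ U ∈ τ):
  U = ∅, X ∖ U = {G, H, I, J, K, L} — both open, so U is clopen.
  U = {L}, X ∖ U = {G, H, I, J, K} — both open, so U is clopen.
  U = {G, H, I, J, K}, X ∖ U = {L} — both open, so U is clopen.
  U = {G, H, I, J, K, L}, X ∖ U = ∅ — both open, so U is clopen.
Nontrivial clopen(s) exist: e.g. {G, H, I, J, K}. So (X, τ) is disconnected.
Compute connected components by grouping points that agree on all clopens:
  component: {L}
  component: {G, H, I, J, K}


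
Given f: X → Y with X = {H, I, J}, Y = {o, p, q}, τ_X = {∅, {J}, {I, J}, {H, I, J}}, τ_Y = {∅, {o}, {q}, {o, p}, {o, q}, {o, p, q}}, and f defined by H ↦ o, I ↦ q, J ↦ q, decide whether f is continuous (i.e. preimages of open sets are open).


f is NOT continuous.

Compute f^{-1}(U) for each U ∈ τ_Y:
  U = ∅: f^{-1}(U) = ∅ ∈ τ_X ✓.
  U = {o}: f^{-1}(U) = {H} ∉ τ_X ✗.
  U = {q}: f^{-1}(U) = {I, J} ∈ τ_X ✓.
  U = {o, p}: f^{-1}(U) = {H} ∉ τ_X ✗.
  U = {o, q}: f^{-1}(U) = {H, I, J} ∈ τ_X ✓.
  U = {o, p, q}: f^{-1}(U) = {H, I, J} ∈ τ_X ✓.
Found U = {o} with f^{-1}(U) = {H} not in τ_X. Therefore f is NOT continuous.


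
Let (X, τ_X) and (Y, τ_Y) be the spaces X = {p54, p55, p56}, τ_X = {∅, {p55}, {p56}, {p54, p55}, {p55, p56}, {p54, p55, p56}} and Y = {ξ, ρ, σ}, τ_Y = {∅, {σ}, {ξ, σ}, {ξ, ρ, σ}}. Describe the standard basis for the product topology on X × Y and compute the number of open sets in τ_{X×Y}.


Basis B = {∅ × ∅, {p55} × {σ}, {p56} × {σ}, {p54, p55} × {σ}, {p55} × {ξ, σ}, {p55, p56} × {σ}, {p56} × {ξ, σ}, {p54, p55, p56} × {σ}, {p55} × {ξ, ρ, σ}, {p56} × {ξ, ρ, σ}, {p54, p55} × {ξ, σ}, {p55, p56} × {ξ, σ}, {p54, p55} × {ξ, ρ, σ}, {p54, p55, p56} × {ξ, σ}, {p55, p56} × {ξ, ρ, σ}, {p54, p55, p56} × {ξ, ρ, σ}}; |τ_{X×Y}| = 40.

Enumerate products U × V with U ∈ τ_X, V ∈ τ_Y (deduplicated):
  ∅ × ∅ = {} (∅)
  {p55} × {σ} = {(p55,σ)}
  {p56} × {σ} = {(p56,σ)}
  {p54, p55} × {σ} = {(p54,σ), (p55,σ)}
  {p55} × {ξ, σ} = {(p55,ξ), (p55,σ)}
  {p55, p56} × {σ} = {(p55,σ), (p56,σ)}
  {p56} × {ξ, σ} = {(p56,ξ), (p56,σ)}
  {p54, p55, p56} × {σ} = {(p54,σ), (p55,σ), (p56,σ)}
  {p55} × {ξ, ρ, σ} = {(p55,ξ), (p55,ρ), (p55,σ)}
  {p56} × {ξ, ρ, σ} = {(p56,ξ), (p56,ρ), (p56,σ)}
  {p54, p55} × {ξ, σ} = {(p54,ξ), (p54,σ), (p55,ξ), (p55,σ)}
  {p55, p56} × {ξ, σ} = {(p55,ξ), (p55,σ), (p56,ξ), (p56,σ)}
  {p54, p55} × {ξ, ρ, σ} = {(p54,ξ), (p54,ρ), (p54,σ), (p55,ξ), (p55,ρ), (p55,σ)}
  {p54, p55, p56} × {ξ, σ} = {(p54,ξ), (p54,σ), (p55,ξ), (p55,σ), (p56,ξ), (p56,σ)}
  {p55, p56} × {ξ, ρ, σ} = {(p55,ξ), (p55,ρ), (p55,σ), (p56,ξ), (p56,ρ), (p56,σ)}
  {p54, p55, p56} × {ξ, ρ, σ} = {(p54,ξ), (p54,ρ), (p54,σ), (p55,ξ), (p55,ρ), (p55,σ), (p56,ξ), (p56,ρ), (p56,σ)}
These 16 distinct sets form the basis B.
Close under arbitrary unions to get τ_{X×Y}; counting gives |τ_{X×Y}| = 40.


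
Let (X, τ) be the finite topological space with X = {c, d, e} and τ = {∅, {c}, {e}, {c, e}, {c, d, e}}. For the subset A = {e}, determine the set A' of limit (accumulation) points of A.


A' = {d}

For each x ∈ X, list the open sets U ∈ τ with x ∈ U, then check whether U ∩ (A ∖ {x}) ≠ ∅ for every such U.
  x = c: open {c} ∋ x has {c} ∩ (A ∖ {c}) = ∅, so x is NOT a limit point.
  x = d: opens ∋ x are {c, d, e}; each meets A ∖ {d}, so x IS a limit point.
  x = e: open {e} ∋ x has {e} ∩ (A ∖ {e}) = ∅, so x is NOT a limit point.
Collecting: A' = {d}.


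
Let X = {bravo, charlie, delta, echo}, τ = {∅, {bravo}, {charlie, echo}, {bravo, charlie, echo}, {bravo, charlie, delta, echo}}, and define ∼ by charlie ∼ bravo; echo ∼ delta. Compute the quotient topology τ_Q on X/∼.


X/∼ = {[bravo=charlie], [delta=echo]}; |τ_Q| = 2.

Equivalence classes: [bravo=charlie], [delta=echo].
Quotient map π: X → X/∼ sends bravo ↦ [bravo=charlie], charlie ↦ [bravo=charlie], delta ↦ [delta=echo], echo ↦ [delta=echo].
For each subset V ⊆ X/∼, compute π^{-1}(V) ⊆ X and check whether π^{-1}(V) ∈ τ. V is open in τ_Q iff π^{-1}(V) ∈ τ.
  V = {}: π^{-1}(V) = ∅ ∈ τ ✓.
  V = {[bravo=charlie]}: π^{-1}(V) = {bravo, charlie} ∉ τ ✗.
  V = {[delta=echo]}: π^{-1}(V) = {delta, echo} ∉ τ ✗.
  V = {[bravo=charlie], [delta=echo]}: π^{-1}(V) = {bravo, charlie, delta, echo} ∈ τ ✓.
Open sets in the quotient: τ_Q = {{}, {[bravo=charlie], [delta=echo]}} (2 elements).


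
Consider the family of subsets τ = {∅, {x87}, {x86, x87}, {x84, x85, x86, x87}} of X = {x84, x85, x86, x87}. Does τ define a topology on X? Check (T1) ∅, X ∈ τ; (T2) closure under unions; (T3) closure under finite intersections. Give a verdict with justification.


τ IS a topology on X.

Axiom (T1): ∅ ∈ τ? Yes; X ∈ τ? Yes.
Axiom (T2/T3): check pairwise unions and intersections of members of τ.
All pairwise intersections and unions checked — each lies in τ. Therefore τ satisfies (T1), (T2), (T3): it IS a topology on X.


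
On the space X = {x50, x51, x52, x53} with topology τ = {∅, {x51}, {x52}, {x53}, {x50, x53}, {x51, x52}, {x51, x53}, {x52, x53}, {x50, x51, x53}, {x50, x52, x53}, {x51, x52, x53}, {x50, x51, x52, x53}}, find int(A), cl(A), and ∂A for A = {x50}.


int(A) = ∅, cl(A) = {x50}, ∂A = {x50}.

Closed sets in (X, τ) are complements of opens:
  closed(X, τ) = {∅, {x50}, {x51}, {x52}, {x50, x51}, {x50, x52}, {x50, x53}, {x51, x52}, {x50, x51, x52}, {x50, x51, x53}, {x50, x52, x53}, {x50, x51, x52, x53}}.
int(A) = ⋃ {U ∈ τ : U ⊆ A}. Opens contained in A: ∅.
Taking the union of these: int(A) = ∅.
cl(A) = ⋂ {C closed : A ⊆ C}. Closed sets containing A: {x50}, {x50, x51}, {x50, x52}, {x50, x53}, {x50, x51, x52}, {x50, x51, x53}, {x50, x52, x53}, {x50, x51, x52, x53}.
Intersecting these: cl(A) = {x50}.
∂A = cl(A) ∖ int(A) = {x50} ∖ ∅ = {x50}.


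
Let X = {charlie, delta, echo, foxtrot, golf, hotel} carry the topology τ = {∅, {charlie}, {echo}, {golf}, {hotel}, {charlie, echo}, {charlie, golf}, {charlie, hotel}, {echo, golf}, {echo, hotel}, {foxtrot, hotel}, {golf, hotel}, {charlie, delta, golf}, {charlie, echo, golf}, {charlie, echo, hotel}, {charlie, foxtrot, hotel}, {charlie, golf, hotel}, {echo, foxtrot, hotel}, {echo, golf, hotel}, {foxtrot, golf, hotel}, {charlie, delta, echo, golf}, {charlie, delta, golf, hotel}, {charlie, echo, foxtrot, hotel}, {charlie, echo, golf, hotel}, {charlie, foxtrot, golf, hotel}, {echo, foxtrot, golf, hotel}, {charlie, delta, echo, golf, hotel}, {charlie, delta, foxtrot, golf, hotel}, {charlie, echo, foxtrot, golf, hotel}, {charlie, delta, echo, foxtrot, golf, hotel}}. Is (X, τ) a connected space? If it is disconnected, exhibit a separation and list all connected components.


(X, τ) is disconnected; components = [{echo}, {foxtrot, hotel}, {charlie, delta, golf}].

Find clopen sets (U ∈ τ with X ∖ U ∈ τ):
  U = ∅, X ∖ U = {charlie, delta, echo, foxtrot, golf, hotel} — both open, so U is clopen.
  U = {echo}, X ∖ U = {charlie, delta, foxtrot, golf, hotel} — both open, so U is clopen.
  U = {foxtrot, hotel}, X ∖ U = {charlie, delta, echo, golf} — both open, so U is clopen.
  U = {charlie, delta, golf}, X ∖ U = {echo, foxtrot, hotel} — both open, so U is clopen.
  U = {echo, foxtrot, hotel}, X ∖ U = {charlie, delta, golf} — both open, so U is clopen.
  U = {charlie, delta, echo, golf}, X ∖ U = {foxtrot, hotel} — both open, so U is clopen.
  U = {charlie, delta, foxtrot, golf, hotel}, X ∖ U = {echo} — both open, so U is clopen.
  U = {charlie, delta, echo, foxtrot, golf, hotel}, X ∖ U = ∅ — both open, so U is clopen.
Nontrivial clopen(s) exist: e.g. {charlie, delta, echo, golf}. So (X, τ) is disconnected.
Compute connected components by grouping points that agree on all clopens:
  component: {echo}
  component: {foxtrot, hotel}
  component: {charlie, delta, golf}


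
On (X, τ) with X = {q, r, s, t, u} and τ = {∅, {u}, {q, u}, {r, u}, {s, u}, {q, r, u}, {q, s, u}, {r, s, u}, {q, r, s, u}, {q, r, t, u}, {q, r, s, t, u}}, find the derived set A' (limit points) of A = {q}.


A' = {t}

For each x ∈ X, list the open sets U ∈ τ with x ∈ U, then check whether U ∩ (A ∖ {x}) ≠ ∅ for every such U.
  x = q: open {q, u} ∋ x has {q, u} ∩ (A ∖ {q}) = ∅, so x is NOT a limit point.
  x = r: open {r, u} ∋ x has {r, u} ∩ (A ∖ {r}) = ∅, so x is NOT a limit point.
  x = s: open {s, u} ∋ x has {s, u} ∩ (A ∖ {s}) = ∅, so x is NOT a limit point.
  x = t: opens ∋ x are {q, r, t, u}, {q, r, s, t, u}; each meets A ∖ {t}, so x IS a limit point.
  x = u: open {u} ∋ x has {u} ∩ (A ∖ {u}) = ∅, so x is NOT a limit point.
Collecting: A' = {t}.
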